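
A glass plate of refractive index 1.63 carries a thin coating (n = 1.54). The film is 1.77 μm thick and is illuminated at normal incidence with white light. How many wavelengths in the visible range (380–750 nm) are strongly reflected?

7

At the upper boundary (n = 1.0 to n = 1.54) the reflected ray undergoes a half-wave phase shift.
Bottom surface (1.54 → 1.63): reflection off a higher-index medium gives a half-wave phase shift.
Zero or two π shifts → no net half-wave offset.
For bright reflection here: 2 n t = m λ.
λ = 2 n t / m = 5452 / m nm.
m=7: 779 nm (IR); m=8: 681 nm (visible); m=9: 606 nm (visible); m=10: 545 nm (visible); m=11: 496 nm (visible); m=12: 454 nm (visible); m=13: 419 nm (visible); m=14: 389 nm (visible); m=15: 363 nm (UV).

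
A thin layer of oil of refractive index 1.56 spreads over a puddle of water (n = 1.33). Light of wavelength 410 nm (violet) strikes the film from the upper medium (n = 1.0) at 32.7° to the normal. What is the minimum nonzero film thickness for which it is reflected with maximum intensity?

70.0 nm

Ray reflecting at the top interface goes from n = 1.0 toward n = 1.56: a half-wave phase shift.
Bottom surface (1.56 → 1.33): reflection off a lower-index medium gives no phase shift.
Exactly one π shift → a net half-wave offset.
With one net inversion, constructive interference in reflection requires 2 n t cos θ_r = (m + ½) λ.
Snell's law: 1.0 sin 32.7° = 1.56 sin θ_r → sin θ_r = 0.346, cos θ_r = 0.938.
Minimum at m = 0: t = λ / (4 n cos θ_r) = 410 / (4 × 1.56 × 0.938) = 70.0 nm.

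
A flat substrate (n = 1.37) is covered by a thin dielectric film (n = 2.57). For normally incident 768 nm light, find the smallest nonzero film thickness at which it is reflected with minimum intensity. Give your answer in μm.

0.149 μm

At the upper boundary (n = 1.0 to n = 2.57) the reflected ray undergoes a half-wave phase shift.
Bottom surface (2.57 → 1.37): reflection off a lower-index medium gives no phase shift.
The two reflections differ by half a wavelength.
With one net inversion, destructive interference in reflection requires 2 n t = m λ.
Minimum nonzero at m = 1: t = λ / (2 n) = 768 / (2 × 2.57) = 149 nm.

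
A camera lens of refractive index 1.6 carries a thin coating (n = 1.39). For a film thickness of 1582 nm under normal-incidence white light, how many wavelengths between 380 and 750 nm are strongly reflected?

6

Top surface (1.0 → 1.39): reflection off a higher-index medium gives a half-wave phase shift.
Ray reflecting at the bottom interface goes from n = 1.39 toward n = 1.6: a half-wave phase shift.
Net: no relative phase inversion (both shifts match).
With no net inversion, constructive interference in reflection requires 2 n t = m λ.
λ = 2 n t / m = 4398 / m nm.
m=5: 880 nm (IR); m=6: 733 nm (visible); m=7: 628 nm (visible); m=8: 550 nm (visible); m=9: 489 nm (visible); m=10: 440 nm (visible); m=11: 400 nm (visible); m=12: 366 nm (UV).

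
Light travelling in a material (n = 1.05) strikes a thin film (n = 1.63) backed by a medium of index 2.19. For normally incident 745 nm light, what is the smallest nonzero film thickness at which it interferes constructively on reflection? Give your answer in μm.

Ray reflecting at the top interface goes from n = 1.05 toward n = 1.63: a half-wave phase shift.
Ray reflecting at the bottom interface goes from n = 1.63 toward n = 2.19: a half-wave phase shift.
The two reflections carry the same phase change, so no net offset.
For maximum reflection here: 2 n t = m λ.
The smallest nonzero thickness corresponds to m = 1: t = m λ / (2 n) = 1.00 × 745 / (2 × 1.63) = 229 nm.

0.229 μm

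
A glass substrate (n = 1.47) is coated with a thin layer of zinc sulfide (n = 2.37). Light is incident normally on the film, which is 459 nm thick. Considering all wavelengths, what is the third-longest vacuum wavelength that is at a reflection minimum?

725 nm

Top surface (1.0 → 2.37): reflection off a higher-index medium gives a half-wave phase shift.
Ray reflecting at the bottom interface goes from n = 2.37 toward n = 1.47: no phase shift.
Net: one phase inversion between the two reflected rays.
So the condition for destructive reflection is 2 n t = m λ.
λ = 2 n t / m. The third-longest wavelength is m = 3: λ = 2 × 2.37 × 459 / 3.00 = 725 nm.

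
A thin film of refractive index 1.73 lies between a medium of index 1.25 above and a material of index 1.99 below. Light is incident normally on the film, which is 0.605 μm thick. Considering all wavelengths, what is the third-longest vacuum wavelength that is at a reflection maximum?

Ray reflecting at the top interface goes from n = 1.25 toward n = 1.73: a half-wave phase shift.
Ray reflecting at the bottom interface goes from n = 1.73 toward n = 1.99: a half-wave phase shift.
Net: no relative phase inversion (both shifts match).
With no net inversion, constructive interference in reflection requires 2 n t = m λ.
λ = 2 n t / m. The third-longest wavelength is m = 3: λ = 2 × 1.73 × 605 / 3.00 = 698 nm.

698 nm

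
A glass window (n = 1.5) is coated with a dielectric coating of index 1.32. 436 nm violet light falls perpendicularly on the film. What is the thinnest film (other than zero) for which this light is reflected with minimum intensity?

82.6 nm

Top surface (1.0 → 1.32): reflection off a higher-index medium gives a half-wave phase shift.
At the lower boundary (n = 1.32 to n = 1.5) the reflected ray undergoes a half-wave phase shift.
The two reflections carry the same phase change, so no net offset.
With no net inversion, destructive interference in reflection requires 2 n t = (m + ½) λ.
Minimum at m = 0: t = λ / (4 n) = 436 / (4 × 1.32) = 82.6 nm.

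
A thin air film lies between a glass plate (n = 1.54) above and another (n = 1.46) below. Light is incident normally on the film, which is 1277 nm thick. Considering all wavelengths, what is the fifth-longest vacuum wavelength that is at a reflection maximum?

Top surface (1.54 → 1.0): reflection off a lower-index medium gives no phase shift.
Ray reflecting at the bottom interface goes from n = 1.0 toward n = 1.46: a half-wave phase shift.
Net: one phase inversion between the two reflected rays.
With one net inversion, constructive interference in reflection requires 2 n t = (m + ½) λ.
λ = 2 n t / (m + ½). The fifth-longest wavelength is m = 4: λ = 2 × 1.0 × 1277 / 4.50 = 568 nm.

568 nm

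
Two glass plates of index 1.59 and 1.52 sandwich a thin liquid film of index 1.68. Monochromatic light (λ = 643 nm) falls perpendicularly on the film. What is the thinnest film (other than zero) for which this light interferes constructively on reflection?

95.7 nm

Top surface (1.59 → 1.68): reflection off a higher-index medium gives a half-wave phase shift.
At the lower boundary (n = 1.68 to n = 1.52) the reflected ray undergoes no phase shift.
The two reflections differ by half a wavelength.
With one net inversion, constructive interference in reflection requires 2 n t = (m + ½) λ.
Minimum at m = 0: t = λ / (4 n) = 643 / (4 × 1.68) = 95.7 nm.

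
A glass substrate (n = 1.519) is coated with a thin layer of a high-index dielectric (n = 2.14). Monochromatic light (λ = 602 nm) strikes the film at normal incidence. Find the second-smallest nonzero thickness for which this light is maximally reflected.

Ray reflecting at the top interface goes from n = 1.0 toward n = 2.14: a half-wave phase shift.
At the lower boundary (n = 2.14 to n = 1.519) the reflected ray undergoes no phase shift.
Exactly one π shift → a net half-wave offset.
So the condition for constructive reflection is 2 n t = (m + ½) λ.
The second-smallest nonzero thickness corresponds to m = 1: t = (m + ½) λ / (2 n) = 1.50 × 602 / (2 × 2.14) = 211 nm.

211 nm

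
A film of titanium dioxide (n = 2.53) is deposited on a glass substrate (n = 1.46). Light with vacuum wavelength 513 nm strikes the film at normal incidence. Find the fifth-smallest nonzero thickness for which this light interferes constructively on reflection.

456 nm

Ray reflecting at the top interface goes from n = 1.0 toward n = 2.53: a half-wave phase shift.
Bottom surface (2.53 → 1.46): reflection off a lower-index medium gives no phase shift.
Net: one phase inversion between the two reflected rays.
For maximum reflection here: 2 n t = (m + ½) λ.
The fifth-smallest nonzero thickness corresponds to m = 4: t = (m + ½) λ / (2 n) = 4.50 × 513 / (2 × 2.53) = 456 nm.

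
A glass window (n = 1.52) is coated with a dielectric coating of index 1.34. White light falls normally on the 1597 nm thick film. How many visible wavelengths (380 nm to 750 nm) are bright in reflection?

6

Ray reflecting at the top interface goes from n = 1.0 toward n = 1.34: a half-wave phase shift.
At the lower boundary (n = 1.34 to n = 1.52) the reflected ray undergoes a half-wave phase shift.
Zero or two π shifts → no net half-wave offset.
For strong reflection here: 2 n t = m λ.
λ = 2 n t / m = 4280 / m nm.
m=5: 856 nm (IR); m=6: 713 nm (visible); m=7: 611 nm (visible); m=8: 535 nm (visible); m=9: 476 nm (visible); m=10: 428 nm (visible); m=11: 389 nm (visible); m=12: 357 nm (UV).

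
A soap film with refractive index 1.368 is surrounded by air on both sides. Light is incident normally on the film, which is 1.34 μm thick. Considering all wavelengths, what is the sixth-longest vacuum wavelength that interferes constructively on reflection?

Ray reflecting at the top interface goes from n = 1.0 toward n = 1.368: a half-wave phase shift.
At the lower boundary (n = 1.368 to n = 1.0) the reflected ray undergoes no phase shift.
The two reflections differ by half a wavelength.
For maximum reflection here: 2 n t = (m + ½) λ.
λ = 2 n t / (m + ½). The sixth-longest wavelength is m = 5: λ = 2 × 1.368 × 1340 / 5.50 = 667 nm.

667 nm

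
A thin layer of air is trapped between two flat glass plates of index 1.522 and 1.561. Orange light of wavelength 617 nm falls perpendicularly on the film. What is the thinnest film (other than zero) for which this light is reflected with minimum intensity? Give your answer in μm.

0.309 μm

Top surface (1.522 → 1.0): reflection off a lower-index medium gives no phase shift.
At the lower boundary (n = 1.0 to n = 1.561) the reflected ray undergoes a half-wave phase shift.
The two reflections differ by half a wavelength.
So the condition for destructive reflection is 2 n t = m λ.
Minimum nonzero at m = 1: t = λ / (2 n) = 617 / (2 × 1.0) = 309 nm.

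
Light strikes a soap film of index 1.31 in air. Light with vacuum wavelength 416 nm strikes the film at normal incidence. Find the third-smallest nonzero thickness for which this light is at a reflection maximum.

397 nm

Ray reflecting at the top interface goes from n = 1.0 toward n = 1.31: a half-wave phase shift.
Bottom surface (1.31 → 1.0): reflection off a lower-index medium gives no phase shift.
Exactly one π shift → a net half-wave offset.
With one net inversion, constructive interference in reflection requires 2 n t = (m + ½) λ.
The third-smallest nonzero thickness corresponds to m = 2: t = (m + ½) λ / (2 n) = 2.50 × 416 / (2 × 1.31) = 397 nm.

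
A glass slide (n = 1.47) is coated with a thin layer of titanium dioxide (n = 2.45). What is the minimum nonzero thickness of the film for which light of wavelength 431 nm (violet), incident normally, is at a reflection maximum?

Ray reflecting at the top interface goes from n = 1.0 toward n = 2.45: a half-wave phase shift.
At the lower boundary (n = 2.45 to n = 1.47) the reflected ray undergoes no phase shift.
Net: one phase inversion between the two reflected rays.
With one net inversion, constructive interference in reflection requires 2 n t = (m + ½) λ.
Minimum at m = 0: t = λ / (4 n) = 431 / (4 × 2.45) = 44.0 nm.

44.0 nm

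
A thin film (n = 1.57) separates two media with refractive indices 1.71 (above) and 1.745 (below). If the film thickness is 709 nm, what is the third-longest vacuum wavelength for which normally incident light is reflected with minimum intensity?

Top surface (1.71 → 1.57): reflection off a lower-index medium gives no phase shift.
At the lower boundary (n = 1.57 to n = 1.745) the reflected ray undergoes a half-wave phase shift.
Net: one phase inversion between the two reflected rays.
With one net inversion, destructive interference in reflection requires 2 n t = m λ.
λ = 2 n t / m. The third-longest wavelength is m = 3: λ = 2 × 1.57 × 709 / 3.00 = 742 nm.

742 nm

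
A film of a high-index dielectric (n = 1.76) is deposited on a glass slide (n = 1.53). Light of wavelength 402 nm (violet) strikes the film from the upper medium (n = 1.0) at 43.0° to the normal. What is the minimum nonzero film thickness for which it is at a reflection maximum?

61.9 nm

Ray reflecting at the top interface goes from n = 1.0 toward n = 1.76: a half-wave phase shift.
At the lower boundary (n = 1.76 to n = 1.53) the reflected ray undergoes no phase shift.
Net: one phase inversion between the two reflected rays.
With one net inversion, constructive interference in reflection requires 2 n t cos θ_r = (m + ½) λ.
Snell's law: 1.0 sin 43.0° = 1.76 sin θ_r → sin θ_r = 0.387, cos θ_r = 0.922.
Minimum at m = 0: t = λ / (4 n cos θ_r) = 402 / (4 × 1.76 × 0.922) = 61.9 nm.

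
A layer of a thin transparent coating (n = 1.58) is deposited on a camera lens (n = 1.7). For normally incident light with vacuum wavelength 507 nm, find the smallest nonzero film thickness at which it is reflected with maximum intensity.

Ray reflecting at the top interface goes from n = 1.0 toward n = 1.58: a half-wave phase shift.
At the lower boundary (n = 1.58 to n = 1.7) the reflected ray undergoes a half-wave phase shift.
Net: no relative phase inversion (both shifts match).
With no net inversion, constructive interference in reflection requires 2 n t = m λ.
Minimum nonzero at m = 1: t = λ / (2 n) = 507 / (2 × 1.58) = 160 nm.

160 nm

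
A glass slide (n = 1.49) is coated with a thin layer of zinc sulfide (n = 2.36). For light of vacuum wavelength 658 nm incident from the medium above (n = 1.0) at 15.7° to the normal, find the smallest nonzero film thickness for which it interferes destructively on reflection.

140 nm

Top surface (1.0 → 2.36): reflection off a higher-index medium gives a half-wave phase shift.
Bottom surface (2.36 → 1.49): reflection off a lower-index medium gives no phase shift.
Exactly one π shift → a net half-wave offset.
So the condition for destructive reflection is 2 n t cos θ_r = m λ.
Snell's law: 1.0 sin 15.7° = 2.36 sin θ_r → sin θ_r = 0.115, cos θ_r = 0.993.
Minimum nonzero at m = 1: t = λ / (2 n cos θ_r) = 658 / (2 × 2.36 × 0.993) = 140 nm.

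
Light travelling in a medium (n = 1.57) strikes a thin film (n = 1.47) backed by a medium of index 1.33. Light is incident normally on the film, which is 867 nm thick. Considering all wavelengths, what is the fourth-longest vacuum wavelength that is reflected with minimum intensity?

Top surface (1.57 → 1.47): reflection off a lower-index medium gives no phase shift.
Bottom surface (1.47 → 1.33): reflection off a lower-index medium gives no phase shift.
The two reflections carry the same phase change, so no net offset.
So the condition for destructive reflection is 2 n t = (m + ½) λ.
λ = 2 n t / (m + ½). The fourth-longest wavelength is m = 3: λ = 2 × 1.47 × 867 / 3.50 = 728 nm.

728 nm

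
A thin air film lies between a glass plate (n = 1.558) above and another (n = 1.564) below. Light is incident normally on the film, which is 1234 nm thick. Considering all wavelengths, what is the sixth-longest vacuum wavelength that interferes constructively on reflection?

449 nm

Ray reflecting at the top interface goes from n = 1.558 toward n = 1.0: no phase shift.
At the lower boundary (n = 1.0 to n = 1.564) the reflected ray undergoes a half-wave phase shift.
Net: one phase inversion between the two reflected rays.
For bright reflection here: 2 n t = (m + ½) λ.
λ = 2 n t / (m + ½). The sixth-longest wavelength is m = 5: λ = 2 × 1.0 × 1234 / 5.50 = 449 nm.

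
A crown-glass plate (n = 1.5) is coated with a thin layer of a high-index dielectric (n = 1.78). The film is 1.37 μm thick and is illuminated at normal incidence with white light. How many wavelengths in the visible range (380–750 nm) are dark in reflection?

Top surface (1.0 → 1.78): reflection off a higher-index medium gives a half-wave phase shift.
Bottom surface (1.78 → 1.5): reflection off a lower-index medium gives no phase shift.
Exactly one π shift → a net half-wave offset.
With one net inversion, destructive interference in reflection requires 2 n t = m λ.
λ = 2 n t / m = 4877 / m nm.
m=6: 813 nm (IR); m=7: 697 nm (visible); m=8: 610 nm (visible); m=9: 542 nm (visible); m=10: 488 nm (visible); m=11: 443 nm (visible); m=12: 406 nm (visible); m=13: 375 nm (UV).

6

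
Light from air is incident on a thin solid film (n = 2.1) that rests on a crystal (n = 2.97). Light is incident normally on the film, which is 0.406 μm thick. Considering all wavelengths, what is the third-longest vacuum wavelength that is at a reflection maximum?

568 nm

Top surface (1.0 → 2.1): reflection off a higher-index medium gives a half-wave phase shift.
Bottom surface (2.1 → 2.97): reflection off a higher-index medium gives a half-wave phase shift.
Net: no relative phase inversion (both shifts match).
With no net inversion, constructive interference in reflection requires 2 n t = m λ.
λ = 2 n t / m. The third-longest wavelength is m = 3: λ = 2 × 2.1 × 406 / 3.00 = 568 nm.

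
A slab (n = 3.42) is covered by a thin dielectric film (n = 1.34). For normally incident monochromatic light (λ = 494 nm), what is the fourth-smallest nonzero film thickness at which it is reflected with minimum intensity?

645 nm

Ray reflecting at the top interface goes from n = 1.0 toward n = 1.34: a half-wave phase shift.
Bottom surface (1.34 → 3.42): reflection off a higher-index medium gives a half-wave phase shift.
The two reflections carry the same phase change, so no net offset.
So the condition for destructive reflection is 2 n t = (m + ½) λ.
The fourth-smallest nonzero thickness corresponds to m = 3: t = (m + ½) λ / (2 n) = 3.50 × 494 / (2 × 1.34) = 645 nm.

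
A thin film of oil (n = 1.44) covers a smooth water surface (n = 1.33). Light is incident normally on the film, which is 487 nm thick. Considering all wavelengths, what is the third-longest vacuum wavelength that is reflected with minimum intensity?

At the upper boundary (n = 1.0 to n = 1.44) the reflected ray undergoes a half-wave phase shift.
Ray reflecting at the bottom interface goes from n = 1.44 toward n = 1.33: no phase shift.
Net: one phase inversion between the two reflected rays.
For dark reflection here: 2 n t = m λ.
λ = 2 n t / m. The third-longest wavelength is m = 3: λ = 2 × 1.44 × 487 / 3.00 = 468 nm.

468 nm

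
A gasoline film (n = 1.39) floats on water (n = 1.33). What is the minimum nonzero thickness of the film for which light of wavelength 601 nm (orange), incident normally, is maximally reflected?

108 nm

Top surface (1.0 → 1.39): reflection off a higher-index medium gives a half-wave phase shift.
Bottom surface (1.39 → 1.33): reflection off a lower-index medium gives no phase shift.
Net: one phase inversion between the two reflected rays.
With one net inversion, constructive interference in reflection requires 2 n t = (m + ½) λ.
Minimum at m = 0: t = λ / (4 n) = 601 / (4 × 1.39) = 108 nm.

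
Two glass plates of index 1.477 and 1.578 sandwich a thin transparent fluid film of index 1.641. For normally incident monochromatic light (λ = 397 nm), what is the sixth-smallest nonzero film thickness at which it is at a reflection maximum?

Top surface (1.477 → 1.641): reflection off a higher-index medium gives a half-wave phase shift.
Ray reflecting at the bottom interface goes from n = 1.641 toward n = 1.578: no phase shift.
The two reflections differ by half a wavelength.
For strong reflection here: 2 n t = (m + ½) λ.
The sixth-smallest nonzero thickness corresponds to m = 5: t = (m + ½) λ / (2 n) = 5.50 × 397 / (2 × 1.641) = 665 nm.

665 nm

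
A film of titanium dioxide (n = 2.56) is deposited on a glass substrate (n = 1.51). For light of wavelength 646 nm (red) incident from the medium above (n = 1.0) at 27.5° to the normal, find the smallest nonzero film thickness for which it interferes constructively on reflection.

Top surface (1.0 → 2.56): reflection off a higher-index medium gives a half-wave phase shift.
Ray reflecting at the bottom interface goes from n = 2.56 toward n = 1.51: no phase shift.
Net: one phase inversion between the two reflected rays.
With one net inversion, constructive interference in reflection requires 2 n t cos θ_r = (m + ½) λ.
Snell's law: 1.0 sin 27.5° = 2.56 sin θ_r → sin θ_r = 0.180, cos θ_r = 0.984.
Minimum at m = 0: t = λ / (4 n cos θ_r) = 646 / (4 × 2.56 × 0.984) = 64.1 nm.

64.1 nm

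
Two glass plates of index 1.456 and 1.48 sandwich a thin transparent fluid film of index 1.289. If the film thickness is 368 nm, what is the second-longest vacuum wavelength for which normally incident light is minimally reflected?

474 nm

Top surface (1.456 → 1.289): reflection off a lower-index medium gives no phase shift.
Bottom surface (1.289 → 1.48): reflection off a higher-index medium gives a half-wave phase shift.
The two reflections differ by half a wavelength.
With one net inversion, destructive interference in reflection requires 2 n t = m λ.
λ = 2 n t / m. The second-longest wavelength is m = 2: λ = 2 × 1.289 × 368 / 2.00 = 474 nm.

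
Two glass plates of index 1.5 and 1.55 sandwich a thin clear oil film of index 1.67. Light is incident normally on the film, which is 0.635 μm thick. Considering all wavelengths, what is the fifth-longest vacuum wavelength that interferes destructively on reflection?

424 nm

Top surface (1.5 → 1.67): reflection off a higher-index medium gives a half-wave phase shift.
Bottom surface (1.67 → 1.55): reflection off a lower-index medium gives no phase shift.
Net: one phase inversion between the two reflected rays.
With one net inversion, destructive interference in reflection requires 2 n t = m λ.
λ = 2 n t / m. The fifth-longest wavelength is m = 5: λ = 2 × 1.67 × 635 / 5.00 = 424 nm.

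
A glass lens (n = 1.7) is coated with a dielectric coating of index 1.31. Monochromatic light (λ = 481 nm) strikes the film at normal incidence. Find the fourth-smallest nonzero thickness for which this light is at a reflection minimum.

643 nm

At the upper boundary (n = 1.0 to n = 1.31) the reflected ray undergoes a half-wave phase shift.
Bottom surface (1.31 → 1.7): reflection off a higher-index medium gives a half-wave phase shift.
Zero or two π shifts → no net half-wave offset.
With no net inversion, destructive interference in reflection requires 2 n t = (m + ½) λ.
The fourth-smallest nonzero thickness corresponds to m = 3: t = (m + ½) λ / (2 n) = 3.50 × 481 / (2 × 1.31) = 643 nm.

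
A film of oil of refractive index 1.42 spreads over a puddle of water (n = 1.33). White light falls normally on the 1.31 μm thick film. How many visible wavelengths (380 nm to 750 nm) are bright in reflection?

5

At the upper boundary (n = 1.0 to n = 1.42) the reflected ray undergoes a half-wave phase shift.
Bottom surface (1.42 → 1.33): reflection off a lower-index medium gives no phase shift.
The two reflections differ by half a wavelength.
For strong reflection here: 2 n t = (m + ½) λ.
λ = 2 n t / (m + ½) = 3720 / (m + ½) nm.
m=4: 827 nm (IR); m=5: 676 nm (visible); m=6: 572 nm (visible); m=7: 496 nm (visible); m=8: 438 nm (visible); m=9: 392 nm (visible); m=10: 354 nm (UV).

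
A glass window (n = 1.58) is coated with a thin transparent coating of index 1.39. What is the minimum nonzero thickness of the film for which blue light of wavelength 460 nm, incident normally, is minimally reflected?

82.7 nm

Ray reflecting at the top interface goes from n = 1.0 toward n = 1.39: a half-wave phase shift.
Ray reflecting at the bottom interface goes from n = 1.39 toward n = 1.58: a half-wave phase shift.
Net: no relative phase inversion (both shifts match).
With no net inversion, destructive interference in reflection requires 2 n t = (m + ½) λ.
Minimum at m = 0: t = λ / (4 n) = 460 / (4 × 1.39) = 82.7 nm.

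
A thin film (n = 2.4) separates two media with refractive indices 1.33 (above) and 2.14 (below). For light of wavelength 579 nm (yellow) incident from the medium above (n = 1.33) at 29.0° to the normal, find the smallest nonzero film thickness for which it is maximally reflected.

Top surface (1.33 → 2.4): reflection off a higher-index medium gives a half-wave phase shift.
Ray reflecting at the bottom interface goes from n = 2.4 toward n = 2.14: no phase shift.
The two reflections differ by half a wavelength.
For strong reflection here: 2 n t cos θ_r = (m + ½) λ.
Snell's law: 1.33 sin 29.0° = 2.4 sin θ_r → sin θ_r = 0.269, cos θ_r = 0.963.
Minimum at m = 0: t = λ / (4 n cos θ_r) = 579 / (4 × 2.4 × 0.963) = 62.6 nm.

62.6 nm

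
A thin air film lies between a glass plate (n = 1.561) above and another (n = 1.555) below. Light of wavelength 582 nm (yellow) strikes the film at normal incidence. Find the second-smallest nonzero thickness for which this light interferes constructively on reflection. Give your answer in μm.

Top surface (1.561 → 1.0): reflection off a lower-index medium gives no phase shift.
At the lower boundary (n = 1.0 to n = 1.555) the reflected ray undergoes a half-wave phase shift.
The two reflections differ by half a wavelength.
With one net inversion, constructive interference in reflection requires 2 n t = (m + ½) λ.
The second-smallest nonzero thickness corresponds to m = 1: t = (m + ½) λ / (2 n) = 1.50 × 582 / (2 × 1.0) = 437 nm.

0.437 μm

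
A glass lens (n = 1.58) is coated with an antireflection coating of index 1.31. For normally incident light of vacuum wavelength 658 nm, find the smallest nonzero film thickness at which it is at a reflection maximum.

251 nm

Top surface (1.0 → 1.31): reflection off a higher-index medium gives a half-wave phase shift.
At the lower boundary (n = 1.31 to n = 1.58) the reflected ray undergoes a half-wave phase shift.
The two reflections carry the same phase change, so no net offset.
With no net inversion, constructive interference in reflection requires 2 n t = m λ.
Minimum nonzero at m = 1: t = λ / (2 n) = 658 / (2 × 1.31) = 251 nm.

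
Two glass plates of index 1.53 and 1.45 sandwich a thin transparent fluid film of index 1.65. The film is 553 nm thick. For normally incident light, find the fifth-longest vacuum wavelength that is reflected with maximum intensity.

406 nm

Top surface (1.53 → 1.65): reflection off a higher-index medium gives a half-wave phase shift.
At the lower boundary (n = 1.65 to n = 1.45) the reflected ray undergoes no phase shift.
Exactly one π shift → a net half-wave offset.
For maximum reflection here: 2 n t = (m + ½) λ.
λ = 2 n t / (m + ½). The fifth-longest wavelength is m = 4: λ = 2 × 1.65 × 553 / 4.50 = 406 nm.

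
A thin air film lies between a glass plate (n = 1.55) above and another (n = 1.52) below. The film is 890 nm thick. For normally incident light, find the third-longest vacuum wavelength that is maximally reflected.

712 nm

Top surface (1.55 → 1.0): reflection off a lower-index medium gives no phase shift.
Ray reflecting at the bottom interface goes from n = 1.0 toward n = 1.52: a half-wave phase shift.
The two reflections differ by half a wavelength.
So the condition for constructive reflection is 2 n t = (m + ½) λ.
λ = 2 n t / (m + ½). The third-longest wavelength is m = 2: λ = 2 × 1.0 × 890 / 2.50 = 712 nm.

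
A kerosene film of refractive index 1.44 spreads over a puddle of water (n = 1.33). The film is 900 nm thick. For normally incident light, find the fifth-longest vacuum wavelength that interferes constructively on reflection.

576 nm

Ray reflecting at the top interface goes from n = 1.0 toward n = 1.44: a half-wave phase shift.
At the lower boundary (n = 1.44 to n = 1.33) the reflected ray undergoes no phase shift.
The two reflections differ by half a wavelength.
For bright reflection here: 2 n t = (m + ½) λ.
λ = 2 n t / (m + ½). The fifth-longest wavelength is m = 4: λ = 2 × 1.44 × 900 / 4.50 = 576 nm.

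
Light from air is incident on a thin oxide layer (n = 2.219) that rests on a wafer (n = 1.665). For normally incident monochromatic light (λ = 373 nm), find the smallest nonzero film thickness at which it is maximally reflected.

42.0 nm

Top surface (1.0 → 2.219): reflection off a higher-index medium gives a half-wave phase shift.
At the lower boundary (n = 2.219 to n = 1.665) the reflected ray undergoes no phase shift.
Exactly one π shift → a net half-wave offset.
With one net inversion, constructive interference in reflection requires 2 n t = (m + ½) λ.
Minimum at m = 0: t = λ / (4 n) = 373 / (4 × 2.219) = 42.0 nm.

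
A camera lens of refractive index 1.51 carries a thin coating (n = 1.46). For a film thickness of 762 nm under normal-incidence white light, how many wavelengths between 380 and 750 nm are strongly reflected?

At the upper boundary (n = 1.0 to n = 1.46) the reflected ray undergoes a half-wave phase shift.
At the lower boundary (n = 1.46 to n = 1.51) the reflected ray undergoes a half-wave phase shift.
Net: no relative phase inversion (both shifts match).
With no net inversion, constructive interference in reflection requires 2 n t = m λ.
λ = 2 n t / m = 2225 / m nm.
m=2: 1113 nm (IR); m=3: 742 nm (visible); m=4: 556 nm (visible); m=5: 445 nm (visible); m=6: 371 nm (UV).

3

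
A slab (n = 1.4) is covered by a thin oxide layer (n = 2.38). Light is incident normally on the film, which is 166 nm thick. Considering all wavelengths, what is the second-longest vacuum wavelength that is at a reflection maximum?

At the upper boundary (n = 1.0 to n = 2.38) the reflected ray undergoes a half-wave phase shift.
At the lower boundary (n = 2.38 to n = 1.4) the reflected ray undergoes no phase shift.
Exactly one π shift → a net half-wave offset.
With one net inversion, constructive interference in reflection requires 2 n t = (m + ½) λ.
λ = 2 n t / (m + ½). The second-longest wavelength is m = 1: λ = 2 × 2.38 × 166 / 1.50 = 527 nm.

527 nm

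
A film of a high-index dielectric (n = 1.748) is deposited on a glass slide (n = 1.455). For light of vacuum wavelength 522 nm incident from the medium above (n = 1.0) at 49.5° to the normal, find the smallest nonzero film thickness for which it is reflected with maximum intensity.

82.9 nm

Top surface (1.0 → 1.748): reflection off a higher-index medium gives a half-wave phase shift.
Ray reflecting at the bottom interface goes from n = 1.748 toward n = 1.455: no phase shift.
The two reflections differ by half a wavelength.
For maximum reflection here: 2 n t cos θ_r = (m + ½) λ.
Snell's law: 1.0 sin 49.5° = 1.748 sin θ_r → sin θ_r = 0.435, cos θ_r = 0.900.
Minimum at m = 0: t = λ / (4 n cos θ_r) = 522 / (4 × 1.748 × 0.900) = 82.9 nm.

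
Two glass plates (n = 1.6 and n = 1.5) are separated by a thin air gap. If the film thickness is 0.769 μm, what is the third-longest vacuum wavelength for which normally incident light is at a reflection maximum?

615 nm

Ray reflecting at the top interface goes from n = 1.6 toward n = 1.0: no phase shift.
Ray reflecting at the bottom interface goes from n = 1.0 toward n = 1.5: a half-wave phase shift.
Exactly one π shift → a net half-wave offset.
With one net inversion, constructive interference in reflection requires 2 n t = (m + ½) λ.
λ = 2 n t / (m + ½). The third-longest wavelength is m = 2: λ = 2 × 1.0 × 769 / 2.50 = 615 nm.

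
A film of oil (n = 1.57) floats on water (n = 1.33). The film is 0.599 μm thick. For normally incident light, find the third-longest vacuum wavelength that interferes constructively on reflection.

At the upper boundary (n = 1.0 to n = 1.57) the reflected ray undergoes a half-wave phase shift.
At the lower boundary (n = 1.57 to n = 1.33) the reflected ray undergoes no phase shift.
Exactly one π shift → a net half-wave offset.
So the condition for constructive reflection is 2 n t = (m + ½) λ.
λ = 2 n t / (m + ½). The third-longest wavelength is m = 2: λ = 2 × 1.57 × 599 / 2.50 = 752 nm.

752 nm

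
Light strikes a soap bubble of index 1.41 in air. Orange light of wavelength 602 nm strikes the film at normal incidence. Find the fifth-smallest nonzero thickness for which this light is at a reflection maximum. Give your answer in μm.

Top surface (1.0 → 1.41): reflection off a higher-index medium gives a half-wave phase shift.
Bottom surface (1.41 → 1.0): reflection off a lower-index medium gives no phase shift.
The two reflections differ by half a wavelength.
With one net inversion, constructive interference in reflection requires 2 n t = (m + ½) λ.
The fifth-smallest nonzero thickness corresponds to m = 4: t = (m + ½) λ / (2 n) = 4.50 × 602 / (2 × 1.41) = 961 nm.

0.961 μm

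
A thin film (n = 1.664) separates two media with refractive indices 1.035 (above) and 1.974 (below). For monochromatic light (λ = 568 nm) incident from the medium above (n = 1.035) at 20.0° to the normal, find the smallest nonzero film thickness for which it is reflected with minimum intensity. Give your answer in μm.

Ray reflecting at the top interface goes from n = 1.035 toward n = 1.664: a half-wave phase shift.
At the lower boundary (n = 1.664 to n = 1.974) the reflected ray undergoes a half-wave phase shift.
The two reflections carry the same phase change, so no net offset.
With no net inversion, destructive interference in reflection requires 2 n t cos θ_r = (m + ½) λ.
Snell's law: 1.035 sin 20.0° = 1.664 sin θ_r → sin θ_r = 0.213, cos θ_r = 0.977.
Minimum at m = 0: t = λ / (4 n cos θ_r) = 568 / (4 × 1.664 × 0.977) = 87.3 nm.

0.0873 μm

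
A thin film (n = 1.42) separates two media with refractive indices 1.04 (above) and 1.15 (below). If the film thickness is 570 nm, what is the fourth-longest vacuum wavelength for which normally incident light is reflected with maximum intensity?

463 nm

Top surface (1.04 → 1.42): reflection off a higher-index medium gives a half-wave phase shift.
At the lower boundary (n = 1.42 to n = 1.15) the reflected ray undergoes no phase shift.
Exactly one π shift → a net half-wave offset.
With one net inversion, constructive interference in reflection requires 2 n t = (m + ½) λ.
λ = 2 n t / (m + ½). The fourth-longest wavelength is m = 3: λ = 2 × 1.42 × 570 / 3.50 = 463 nm.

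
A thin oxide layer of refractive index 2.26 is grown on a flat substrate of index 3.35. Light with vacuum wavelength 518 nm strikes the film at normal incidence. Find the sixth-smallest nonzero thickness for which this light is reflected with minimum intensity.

630 nm

At the upper boundary (n = 1.0 to n = 2.26) the reflected ray undergoes a half-wave phase shift.
At the lower boundary (n = 2.26 to n = 3.35) the reflected ray undergoes a half-wave phase shift.
Zero or two π shifts → no net half-wave offset.
With no net inversion, destructive interference in reflection requires 2 n t = (m + ½) λ.
The sixth-smallest nonzero thickness corresponds to m = 5: t = (m + ½) λ / (2 n) = 5.50 × 518 / (2 × 2.26) = 630 nm.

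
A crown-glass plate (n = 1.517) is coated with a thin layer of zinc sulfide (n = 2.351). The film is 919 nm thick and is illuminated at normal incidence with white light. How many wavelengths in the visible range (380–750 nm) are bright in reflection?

5

Top surface (1.0 → 2.351): reflection off a higher-index medium gives a half-wave phase shift.
Bottom surface (2.351 → 1.517): reflection off a lower-index medium gives no phase shift.
Exactly one π shift → a net half-wave offset.
So the condition for constructive reflection is 2 n t = (m + ½) λ.
λ = 2 n t / (m + ½) = 4321 / (m + ½) nm.
m=5: 786 nm (IR); m=6: 665 nm (visible); m=7: 576 nm (visible); m=8: 508 nm (visible); m=9: 455 nm (visible); m=10: 412 nm (visible); m=11: 376 nm (UV).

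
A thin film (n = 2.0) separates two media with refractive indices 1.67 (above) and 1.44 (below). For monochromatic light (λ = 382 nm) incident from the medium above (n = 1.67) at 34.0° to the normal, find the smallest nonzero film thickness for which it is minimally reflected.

Top surface (1.67 → 2.0): reflection off a higher-index medium gives a half-wave phase shift.
Bottom surface (2.0 → 1.44): reflection off a lower-index medium gives no phase shift.
Exactly one π shift → a net half-wave offset.
For weak reflection here: 2 n t cos θ_r = m λ.
Snell's law: 1.67 sin 34.0° = 2.0 sin θ_r → sin θ_r = 0.467, cos θ_r = 0.884.
Minimum nonzero at m = 1: t = λ / (2 n cos θ_r) = 382 / (2 × 2.0 × 0.884) = 108 nm.

108 nm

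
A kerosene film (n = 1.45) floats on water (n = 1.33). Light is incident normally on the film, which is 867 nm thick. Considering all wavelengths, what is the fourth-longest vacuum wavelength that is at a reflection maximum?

718 nm

Ray reflecting at the top interface goes from n = 1.0 toward n = 1.45: a half-wave phase shift.
At the lower boundary (n = 1.45 to n = 1.33) the reflected ray undergoes no phase shift.
Net: one phase inversion between the two reflected rays.
With one net inversion, constructive interference in reflection requires 2 n t = (m + ½) λ.
λ = 2 n t / (m + ½). The fourth-longest wavelength is m = 3: λ = 2 × 1.45 × 867 / 3.50 = 718 nm.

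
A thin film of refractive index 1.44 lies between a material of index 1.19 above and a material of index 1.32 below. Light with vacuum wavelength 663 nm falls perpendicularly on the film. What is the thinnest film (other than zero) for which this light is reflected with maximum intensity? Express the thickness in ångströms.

1151 Å

At the upper boundary (n = 1.19 to n = 1.44) the reflected ray undergoes a half-wave phase shift.
Bottom surface (1.44 → 1.32): reflection off a lower-index medium gives no phase shift.
Exactly one π shift → a net half-wave offset.
With one net inversion, constructive interference in reflection requires 2 n t = (m + ½) λ.
Minimum at m = 0: t = λ / (4 n) = 663 / (4 × 1.44) = 115 nm.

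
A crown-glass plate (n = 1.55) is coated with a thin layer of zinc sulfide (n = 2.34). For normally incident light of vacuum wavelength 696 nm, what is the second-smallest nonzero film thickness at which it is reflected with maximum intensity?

223 nm

Ray reflecting at the top interface goes from n = 1.0 toward n = 2.34: a half-wave phase shift.
At the lower boundary (n = 2.34 to n = 1.55) the reflected ray undergoes no phase shift.
The two reflections differ by half a wavelength.
With one net inversion, constructive interference in reflection requires 2 n t = (m + ½) λ.
The second-smallest nonzero thickness corresponds to m = 1: t = (m + ½) λ / (2 n) = 1.50 × 696 / (2 × 2.34) = 223 nm.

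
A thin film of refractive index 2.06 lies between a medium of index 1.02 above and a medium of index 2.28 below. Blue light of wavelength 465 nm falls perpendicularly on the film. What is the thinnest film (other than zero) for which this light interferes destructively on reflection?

56.4 nm

Ray reflecting at the top interface goes from n = 1.02 toward n = 2.06: a half-wave phase shift.
At the lower boundary (n = 2.06 to n = 2.28) the reflected ray undergoes a half-wave phase shift.
Zero or two π shifts → no net half-wave offset.
So the condition for destructive reflection is 2 n t = (m + ½) λ.
Minimum at m = 0: t = λ / (4 n) = 465 / (4 × 2.06) = 56.4 nm.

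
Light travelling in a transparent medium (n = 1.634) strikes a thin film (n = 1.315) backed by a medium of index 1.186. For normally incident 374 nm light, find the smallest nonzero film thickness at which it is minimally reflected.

71.1 nm

Top surface (1.634 → 1.315): reflection off a lower-index medium gives no phase shift.
Ray reflecting at the bottom interface goes from n = 1.315 toward n = 1.186: no phase shift.
Net: no relative phase inversion (both shifts match).
With no net inversion, destructive interference in reflection requires 2 n t = (m + ½) λ.
Minimum at m = 0: t = λ / (4 n) = 374 / (4 × 1.315) = 71.1 nm.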